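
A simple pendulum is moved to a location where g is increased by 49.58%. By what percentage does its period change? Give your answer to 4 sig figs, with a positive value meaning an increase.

T ∝ 1/√g, so T'/T = 1/√(1.4958) = 0.81764.
Percentage change in T = (0.81764 − 1) × 100% = -18.24%.

-18.24%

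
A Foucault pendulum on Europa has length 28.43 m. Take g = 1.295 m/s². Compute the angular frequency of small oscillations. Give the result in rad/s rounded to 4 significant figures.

ω = √(g/L) = √(1.295/28.43) = 0.2134 rad/s.

0.2134 rad/s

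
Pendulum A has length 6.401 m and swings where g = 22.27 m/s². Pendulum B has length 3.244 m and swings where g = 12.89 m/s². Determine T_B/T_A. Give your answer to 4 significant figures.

0.9357

T = 2π√(L/g), so T_B/T_A = √((L_B/g_B)/(L_A/g_A)) = √((3.244/12.89)/(6.401/22.27)) = 0.9357.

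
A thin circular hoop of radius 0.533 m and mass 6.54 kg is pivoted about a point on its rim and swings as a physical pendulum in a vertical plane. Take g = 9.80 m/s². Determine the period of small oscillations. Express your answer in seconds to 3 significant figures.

2.07 s

I_cm = mr² = 1.858 kg·m². The pivot is at distance d = 0.533 m from the centre of mass.
By the parallel-axis theorem, I = I_cm + md² = 1.858 + 1.858 = 3.716 kg·m².
T = 2π√(I/(mgd)) = 2π√(3.716/(6.54 × 9.80 × 0.533)) = 2.07 s.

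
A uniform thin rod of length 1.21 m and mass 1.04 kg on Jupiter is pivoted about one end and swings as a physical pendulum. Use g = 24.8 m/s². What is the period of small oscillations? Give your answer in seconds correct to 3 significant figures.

For a physical pendulum T = 2π√(I/(mgd)), with d = 0.6050 m from pivot to centre of mass.
I_cm = mL²/12 = 1.04 × 1.21²/12 = 0.1269 kg·m²; I = I_cm + md² = 0.1269 + 1.04 × 0.6050² = 0.5076 kg·m².
T = 2π√(0.5076/(1.04 × 24.8 × 0.6050)) = 1.13 s.

1.13 s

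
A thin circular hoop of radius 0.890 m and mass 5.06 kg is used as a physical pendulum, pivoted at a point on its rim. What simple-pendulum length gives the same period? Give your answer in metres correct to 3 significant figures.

1.78 m

The equivalent simple-pendulum length is L_eq = I/(md), where I is about the pivot and d = 0.8900 m.
I_cm = mR² = 4.008 kg·m², so I = I_cm + md² = 4.008 + 4.008 = 8.016 kg·m².
L_eq = 8.016/(5.06 × 0.8900) = 1.78 m.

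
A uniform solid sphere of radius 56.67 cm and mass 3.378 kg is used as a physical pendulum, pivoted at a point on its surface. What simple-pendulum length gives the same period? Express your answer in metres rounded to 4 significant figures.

0.7934 m

The equivalent simple-pendulum length is L_eq = I/(md), where I is about the pivot and d = 0.56670 m.
I_cm = (2/5)mR² = 0.43394 kg·m², so I = I_cm + md² = 0.43394 + 1.0848 = 1.5188 kg·m².
L_eq = 1.5188/(3.378 × 0.56670) = 0.7934 m.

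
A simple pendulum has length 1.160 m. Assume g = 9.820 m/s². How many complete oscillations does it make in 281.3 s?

130

T = 2π√(L/g) = 2π√(1.160/9.820) = 2.1595 s.
Number of complete oscillations = ⌊281.3/2.1595⌋ = ⌊130.26⌋ = 130.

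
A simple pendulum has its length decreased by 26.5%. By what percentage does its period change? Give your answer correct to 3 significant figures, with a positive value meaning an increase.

-14.3%

T ∝ √L, so T'/T = √(0.7350) = 0.8573.
Percentage change in T = (0.8573 − 1) × 100% = -14.3%.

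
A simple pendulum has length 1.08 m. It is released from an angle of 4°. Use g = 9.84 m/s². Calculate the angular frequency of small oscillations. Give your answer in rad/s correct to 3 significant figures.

ω = √(g/L) = √(9.84/1.08) = 3.02 rad/s.

3.02 rad/s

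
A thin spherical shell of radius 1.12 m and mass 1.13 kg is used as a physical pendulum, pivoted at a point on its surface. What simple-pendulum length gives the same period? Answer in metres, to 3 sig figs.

1.87 m

The equivalent simple-pendulum length is L_eq = I/(md), where I is about the pivot and d = 1.120 m.
I_cm = (2/3)mR² = 0.9450 kg·m², so I = I_cm + md² = 0.9450 + 1.417 = 2.362 kg·m².
L_eq = 2.362/(1.13 × 1.120) = 1.87 m.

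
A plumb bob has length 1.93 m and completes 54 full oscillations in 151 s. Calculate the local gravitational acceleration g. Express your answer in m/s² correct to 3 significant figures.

T = 151/54 = 2.796 s.
From T = 2π√(L/g), g = 4π²L/T² = 4π² × 1.93/2.796² = 9.74 m/s².

9.74 m/s²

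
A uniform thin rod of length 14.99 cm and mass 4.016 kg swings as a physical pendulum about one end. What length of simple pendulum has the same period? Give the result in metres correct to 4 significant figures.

0.09993 m

The equivalent simple-pendulum length is L_eq = I/(md), where I is about the pivot and d = 0.074950 m.
I_cm = (1/12)mL² = 0.0075200 kg·m², so I = I_cm + md² = 0.0075200 + 0.022560 = 0.030080 kg·m².
L_eq = 0.030080/(4.016 × 0.074950) = 0.09993 m.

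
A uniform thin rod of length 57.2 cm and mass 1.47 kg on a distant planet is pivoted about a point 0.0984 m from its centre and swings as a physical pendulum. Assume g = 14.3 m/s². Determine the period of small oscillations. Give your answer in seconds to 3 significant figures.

1.02 s

For a physical pendulum T = 2π√(I/(mgd)), with d = 0.09840 m from pivot to centre of mass.
I_cm = mL²/12 = 1.47 × 0.572²/12 = 0.04008 kg·m²; I = I_cm + md² = 0.04008 + 1.47 × 0.09840² = 0.05431 kg·m².
T = 2π√(0.05431/(1.47 × 14.3 × 0.09840)) = 1.02 s.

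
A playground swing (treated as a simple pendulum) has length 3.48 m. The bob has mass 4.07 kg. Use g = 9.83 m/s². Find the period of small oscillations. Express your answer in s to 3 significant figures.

T = 2π√(L/g) = 2π√(3.48/9.83) = 2π × 0.5950 = 3.74 s.

3.74 s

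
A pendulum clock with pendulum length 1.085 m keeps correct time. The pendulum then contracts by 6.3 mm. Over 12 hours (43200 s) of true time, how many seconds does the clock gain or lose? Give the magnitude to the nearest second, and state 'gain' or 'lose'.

gain 126 s

T ∝ √L, so T'/T = √(1.07870/1.085) = 0.997093.
In 43200 s of true time the clock registers 43200/0.997093 = 43326.0 s, so it gains 126 s.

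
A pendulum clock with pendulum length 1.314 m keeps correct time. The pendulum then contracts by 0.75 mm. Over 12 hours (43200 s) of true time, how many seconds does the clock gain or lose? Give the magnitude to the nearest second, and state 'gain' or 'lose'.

gain 12 s

T ∝ √L, so T'/T = √(1.31325/1.314) = 0.999715.
In 43200 s of true time the clock registers 43200/0.999715 = 43212.3 s, so it gains 12 s.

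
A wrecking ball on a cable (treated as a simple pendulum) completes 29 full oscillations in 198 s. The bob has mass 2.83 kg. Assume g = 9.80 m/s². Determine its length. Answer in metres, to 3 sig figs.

11.6 m

T = 198/29 = 6.828 s.
From T = 2π√(L/g), L = gT²/(4π²) = 9.80 × 6.828²/(4π²) = 11.6 m.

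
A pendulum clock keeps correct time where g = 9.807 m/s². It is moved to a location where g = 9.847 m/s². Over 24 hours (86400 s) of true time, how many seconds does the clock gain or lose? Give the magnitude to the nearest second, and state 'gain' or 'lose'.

The clock's period scales as T ∝ 1/√g, so T'/T = √(9.807/9.847) = 0.997967.
In 86400 s of true time the clock registers 86400/0.997967 = 86576.0 s, so it gains 176 s.

gain 176 s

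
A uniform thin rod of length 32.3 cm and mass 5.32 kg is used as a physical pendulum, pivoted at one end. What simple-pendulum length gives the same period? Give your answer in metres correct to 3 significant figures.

The equivalent simple-pendulum length is L_eq = I/(md), where I is about the pivot and d = 0.1615 m.
I_cm = (1/12)mL² = 0.04625 kg·m², so I = I_cm + md² = 0.04625 + 0.1388 = 0.1850 kg·m².
L_eq = 0.1850/(5.32 × 0.1615) = 0.215 m.

0.215 m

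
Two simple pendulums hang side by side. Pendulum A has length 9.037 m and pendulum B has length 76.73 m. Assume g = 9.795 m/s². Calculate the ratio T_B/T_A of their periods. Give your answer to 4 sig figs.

T ∝ √L, so T_B/T_A = √(L_B/L_A) = √(76.73/9.037) = 2.914.

2.914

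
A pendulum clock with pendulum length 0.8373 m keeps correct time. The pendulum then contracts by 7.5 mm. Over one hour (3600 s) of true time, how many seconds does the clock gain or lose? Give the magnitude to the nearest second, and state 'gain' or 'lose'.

gain 16 s

T ∝ √L, so T'/T = √(0.82980/0.8373) = 0.995511.
In 3600 s of true time the clock registers 3600/0.995511 = 3616.2 s, so it gains 16 s.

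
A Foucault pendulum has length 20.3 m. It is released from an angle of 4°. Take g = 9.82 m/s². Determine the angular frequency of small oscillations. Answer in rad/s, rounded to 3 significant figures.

0.696 rad/s

ω = √(g/L) = √(9.82/20.3) = 0.696 rad/s.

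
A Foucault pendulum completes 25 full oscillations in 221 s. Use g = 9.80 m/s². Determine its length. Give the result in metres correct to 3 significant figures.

19.4 m

T = 221/25 = 8.840 s.
From T = 2π√(L/g), L = gT²/(4π²) = 9.80 × 8.840²/(4π²) = 19.4 m.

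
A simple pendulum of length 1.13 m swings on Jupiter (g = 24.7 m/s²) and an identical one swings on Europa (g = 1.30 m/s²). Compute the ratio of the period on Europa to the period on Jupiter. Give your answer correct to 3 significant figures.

4.36

T ∝ 1/√g, so T₂/T₁ = √(g₁/g₂) = √(24.7/1.30) = 4.36.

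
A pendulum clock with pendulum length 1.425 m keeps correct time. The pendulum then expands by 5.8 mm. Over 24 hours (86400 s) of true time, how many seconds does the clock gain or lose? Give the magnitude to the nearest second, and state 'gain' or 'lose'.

T ∝ √L, so T'/T = √(1.43080/1.425) = 1.00203.
In 86400 s of true time the clock registers 86400/1.00203 = 86224.7 s, so it loses 175 s.

lose 175 s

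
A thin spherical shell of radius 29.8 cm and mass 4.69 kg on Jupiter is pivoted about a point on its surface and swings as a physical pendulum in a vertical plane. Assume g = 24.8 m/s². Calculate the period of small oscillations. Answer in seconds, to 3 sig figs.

0.889 s

I_cm = (2/3)mr² = 0.2777 kg·m². The pivot is at distance d = 0.298 m from the centre of mass.
By the parallel-axis theorem, I = I_cm + md² = 0.2777 + 0.4165 = 0.6942 kg·m².
T = 2π√(I/(mgd)) = 2π√(0.6942/(4.69 × 24.8 × 0.298)) = 0.889 s.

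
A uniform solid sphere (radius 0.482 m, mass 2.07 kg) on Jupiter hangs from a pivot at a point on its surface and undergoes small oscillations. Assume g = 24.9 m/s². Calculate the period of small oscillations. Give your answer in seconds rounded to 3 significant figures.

1.03 s

I_cm = (2/5)mr² = 0.1924 kg·m². The pivot is at distance d = 0.482 m from the centre of mass.
By the parallel-axis theorem, I = I_cm + md² = 0.1924 + 0.4809 = 0.6733 kg·m².
T = 2π√(I/(mgd)) = 2π√(0.6733/(2.07 × 24.9 × 0.482)) = 1.03 s.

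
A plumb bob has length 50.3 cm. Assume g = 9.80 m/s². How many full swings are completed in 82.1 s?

57

T = 2π√(L/g) = 2π√(0.503/9.80) = 1.423 s.
Number of complete oscillations = ⌊82.1/1.423⌋ = ⌊57.68⌋ = 57.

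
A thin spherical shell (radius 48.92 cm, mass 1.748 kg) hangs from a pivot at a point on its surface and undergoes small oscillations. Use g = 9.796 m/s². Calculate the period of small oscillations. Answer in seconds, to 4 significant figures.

I_cm = (2/3)mr² = 0.27888 kg·m². The pivot is at distance d = 0.4892 m from the centre of mass.
By the parallel-axis theorem, I = I_cm + md² = 0.27888 + 0.41833 = 0.69721 kg·m².
T = 2π√(I/(mgd)) = 2π√(0.69721/(1.748 × 9.796 × 0.4892)) = 1.813 s.

1.813 s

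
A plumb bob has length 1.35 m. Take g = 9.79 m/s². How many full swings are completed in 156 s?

66

T = 2π√(L/g) = 2π√(1.35/9.79) = 2.333 s.
Number of complete oscillations = ⌊156/2.333⌋ = ⌊66.86⌋ = 66.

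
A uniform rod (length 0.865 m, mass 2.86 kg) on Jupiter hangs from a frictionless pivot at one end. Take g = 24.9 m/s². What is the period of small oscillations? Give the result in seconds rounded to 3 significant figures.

For a physical pendulum T = 2π√(I/(mgd)), with d = 0.4325 m from pivot to centre of mass.
I_cm = mL²/12 = 2.86 × 0.865²/12 = 0.1783 kg·m²; I = I_cm + md² = 0.1783 + 2.86 × 0.4325² = 0.7133 kg·m².
T = 2π√(0.7133/(2.86 × 24.9 × 0.4325)) = 0.956 s.

0.956 s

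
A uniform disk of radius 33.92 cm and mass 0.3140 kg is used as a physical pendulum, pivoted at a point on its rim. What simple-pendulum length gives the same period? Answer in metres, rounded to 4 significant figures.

0.5088 m

The equivalent simple-pendulum length is L_eq = I/(md), where I is about the pivot and d = 0.33920 m.
I_cm = ½mR² = 0.018064 kg·m², so I = I_cm + md² = 0.018064 + 0.036128 = 0.054192 kg·m².
L_eq = 0.054192/(0.3140 × 0.33920) = 0.5088 m.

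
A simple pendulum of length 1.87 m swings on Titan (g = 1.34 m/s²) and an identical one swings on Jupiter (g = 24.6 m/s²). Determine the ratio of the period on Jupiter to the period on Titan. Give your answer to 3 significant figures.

T ∝ 1/√g, so T₂/T₁ = √(g₁/g₂) = √(1.34/24.6) = 0.233.

0.233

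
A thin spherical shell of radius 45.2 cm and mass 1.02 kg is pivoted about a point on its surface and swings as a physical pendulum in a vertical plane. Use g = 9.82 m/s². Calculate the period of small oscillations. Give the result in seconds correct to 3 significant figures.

I_cm = (2/3)mr² = 0.1389 kg·m². The pivot is at distance d = 0.452 m from the centre of mass.
By the parallel-axis theorem, I = I_cm + md² = 0.1389 + 0.2084 = 0.3473 kg·m².
T = 2π√(I/(mgd)) = 2π√(0.3473/(1.02 × 9.82 × 0.452)) = 1.74 s.

1.74 s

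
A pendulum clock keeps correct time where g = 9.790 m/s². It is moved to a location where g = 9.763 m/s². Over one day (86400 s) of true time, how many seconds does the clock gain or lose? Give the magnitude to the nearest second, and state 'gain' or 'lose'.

lose 119 s

The clock's period scales as T ∝ 1/√g, so T'/T = √(9.790/9.763) = 1.00138.
In 86400 s of true time the clock registers 86400/1.00138 = 86280.8 s, so it loses 119 s.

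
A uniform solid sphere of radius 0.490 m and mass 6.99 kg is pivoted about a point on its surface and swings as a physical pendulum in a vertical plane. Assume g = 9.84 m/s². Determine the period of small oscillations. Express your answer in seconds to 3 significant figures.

1.66 s

I_cm = (2/5)mr² = 0.6713 kg·m². The pivot is at distance d = 0.490 m from the centre of mass.
By the parallel-axis theorem, I = I_cm + md² = 0.6713 + 1.678 = 2.350 kg·m².
T = 2π√(I/(mgd)) = 2π√(2.350/(6.99 × 9.84 × 0.490)) = 1.66 s.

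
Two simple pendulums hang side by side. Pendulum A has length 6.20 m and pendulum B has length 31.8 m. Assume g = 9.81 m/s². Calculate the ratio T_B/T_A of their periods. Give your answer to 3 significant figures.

T ∝ √L, so T_B/T_A = √(L_B/L_A) = √(31.8/6.20) = 2.26.

2.26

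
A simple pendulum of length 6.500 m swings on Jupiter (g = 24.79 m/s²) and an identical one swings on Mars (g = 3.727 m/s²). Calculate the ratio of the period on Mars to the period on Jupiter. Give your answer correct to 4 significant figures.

2.579

T ∝ 1/√g, so T₂/T₁ = √(g₁/g₂) = √(24.79/3.727) = 2.579.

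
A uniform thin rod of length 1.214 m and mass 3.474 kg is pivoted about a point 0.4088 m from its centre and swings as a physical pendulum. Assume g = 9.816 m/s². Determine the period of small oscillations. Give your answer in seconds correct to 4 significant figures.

1.689 s

For a physical pendulum T = 2π√(I/(mgd)), with d = 0.40880 m from pivot to centre of mass.
I_cm = mL²/12 = 3.474 × 1.214²/12 = 0.42666 kg·m²; I = I_cm + md² = 0.42666 + 3.474 × 0.40880² = 1.0072 kg·m².
T = 2π√(1.0072/(3.474 × 9.816 × 0.40880)) = 1.689 s.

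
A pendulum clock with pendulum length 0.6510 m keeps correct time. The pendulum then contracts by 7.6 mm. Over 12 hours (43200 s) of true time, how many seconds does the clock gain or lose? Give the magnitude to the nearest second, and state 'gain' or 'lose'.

T ∝ √L, so T'/T = √(0.64340/0.6510) = 0.994146.
In 43200 s of true time the clock registers 43200/0.994146 = 43454.4 s, so it gains 254 s.

gain 254 s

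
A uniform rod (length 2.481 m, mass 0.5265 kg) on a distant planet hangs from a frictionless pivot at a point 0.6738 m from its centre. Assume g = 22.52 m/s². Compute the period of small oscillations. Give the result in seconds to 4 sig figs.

1.586 s

For a physical pendulum T = 2π√(I/(mgd)), with d = 0.67380 m from pivot to centre of mass.
I_cm = mL²/12 = 0.5265 × 2.481²/12 = 0.27007 kg·m²; I = I_cm + md² = 0.27007 + 0.5265 × 0.67380² = 0.50910 kg·m².
T = 2π√(0.50910/(0.5265 × 22.52 × 0.67380)) = 1.586 s.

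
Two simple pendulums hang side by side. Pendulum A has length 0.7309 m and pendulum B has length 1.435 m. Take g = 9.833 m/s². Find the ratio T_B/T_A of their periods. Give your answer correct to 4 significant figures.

1.401

T ∝ √L, so T_B/T_A = √(L_B/L_A) = √(1.435/0.7309) = 1.401.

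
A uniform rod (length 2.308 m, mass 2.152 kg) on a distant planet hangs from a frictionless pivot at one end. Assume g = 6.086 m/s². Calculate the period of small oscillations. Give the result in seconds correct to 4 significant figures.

For a physical pendulum T = 2π√(I/(mgd)), with d = 1.1540 m from pivot to centre of mass.
I_cm = mL²/12 = 2.152 × 2.308²/12 = 0.95528 kg·m²; I = I_cm + md² = 0.95528 + 2.152 × 1.1540² = 3.8211 kg·m².
T = 2π√(3.8211/(2.152 × 6.086 × 1.1540)) = 3.159 s.

3.159 s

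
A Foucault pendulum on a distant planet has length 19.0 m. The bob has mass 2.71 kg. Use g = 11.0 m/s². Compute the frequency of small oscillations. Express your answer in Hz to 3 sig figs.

T = 2π√(L/g) = 2π√(19.0/11.0) = 8.258 s, so f = 1/T = 0.121 Hz.

0.121 Hz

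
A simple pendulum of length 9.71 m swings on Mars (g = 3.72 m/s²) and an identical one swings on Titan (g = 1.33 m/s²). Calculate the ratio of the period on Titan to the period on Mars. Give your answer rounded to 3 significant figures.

T ∝ 1/√g, so T₂/T₁ = √(g₁/g₂) = √(3.72/1.33) = 1.67.

1.67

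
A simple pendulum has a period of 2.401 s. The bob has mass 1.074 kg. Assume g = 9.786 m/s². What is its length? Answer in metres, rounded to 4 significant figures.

1.429 m

From T = 2π√(L/g), L = gT²/(4π²) = 9.786 × 2.4010²/(4π²) = 1.429 m.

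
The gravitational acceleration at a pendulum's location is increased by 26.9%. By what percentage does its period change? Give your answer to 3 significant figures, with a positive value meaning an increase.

-11.2%

T ∝ 1/√g, so T'/T = 1/√(1.269) = 0.8877.
Percentage change in T = (0.8877 − 1) × 100% = -11.2%.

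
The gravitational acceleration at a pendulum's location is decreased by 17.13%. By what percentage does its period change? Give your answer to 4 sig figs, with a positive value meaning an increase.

T ∝ 1/√g, so T'/T = 1/√(0.82870) = 1.0985.
Percentage change in T = (1.0985 − 1) × 100% = 9.850%.

9.850%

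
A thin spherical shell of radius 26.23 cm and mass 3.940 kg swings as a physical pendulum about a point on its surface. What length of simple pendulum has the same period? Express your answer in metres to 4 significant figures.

The equivalent simple-pendulum length is L_eq = I/(md), where I is about the pivot and d = 0.26230 m.
I_cm = (2/3)mR² = 0.18072 kg·m², so I = I_cm + md² = 0.18072 + 0.27108 = 0.45180 kg·m².
L_eq = 0.45180/(3.940 × 0.26230) = 0.4372 m.

0.4372 m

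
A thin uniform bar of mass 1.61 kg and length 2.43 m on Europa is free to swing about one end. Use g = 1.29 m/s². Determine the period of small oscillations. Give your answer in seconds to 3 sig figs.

For a physical pendulum T = 2π√(I/(mgd)), with d = 1.215 m from pivot to centre of mass.
I_cm = mL²/12 = 1.61 × 2.43²/12 = 0.7922 kg·m²; I = I_cm + md² = 0.7922 + 1.61 × 1.215² = 3.169 kg·m².
T = 2π√(3.169/(1.61 × 1.29 × 1.215)) = 7.04 s.

7.04 s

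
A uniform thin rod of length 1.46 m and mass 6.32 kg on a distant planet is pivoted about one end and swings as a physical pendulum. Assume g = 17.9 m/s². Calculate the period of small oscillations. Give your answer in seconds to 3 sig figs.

1.47 s

For a physical pendulum T = 2π√(I/(mgd)), with d = 0.7300 m from pivot to centre of mass.
I_cm = mL²/12 = 6.32 × 1.46²/12 = 1.123 kg·m²; I = I_cm + md² = 1.123 + 6.32 × 0.7300² = 4.491 kg·m².
T = 2π√(4.491/(6.32 × 17.9 × 0.7300)) = 1.47 s.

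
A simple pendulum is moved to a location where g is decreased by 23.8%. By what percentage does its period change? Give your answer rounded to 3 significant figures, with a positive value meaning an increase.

T ∝ 1/√g, so T'/T = 1/√(0.7620) = 1.146.
Percentage change in T = (1.146 − 1) × 100% = 14.6%.

14.6%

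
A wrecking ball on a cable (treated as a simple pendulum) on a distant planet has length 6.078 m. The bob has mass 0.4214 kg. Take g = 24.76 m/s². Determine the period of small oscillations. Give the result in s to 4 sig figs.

T = 2π√(L/g) = 2π√(6.078/24.76) = 2π × 0.49546 = 3.113 s.

3.113 s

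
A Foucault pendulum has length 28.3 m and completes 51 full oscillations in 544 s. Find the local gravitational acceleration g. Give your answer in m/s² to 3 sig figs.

T = 544/51 = 10.67 s.
From T = 2π√(L/g), g = 4π²L/T² = 4π² × 28.3/10.67² = 9.82 m/s².

9.82 m/s²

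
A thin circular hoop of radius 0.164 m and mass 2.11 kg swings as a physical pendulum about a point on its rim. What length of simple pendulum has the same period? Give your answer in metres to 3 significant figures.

0.328 m

The equivalent simple-pendulum length is L_eq = I/(md), where I is about the pivot and d = 0.1640 m.
I_cm = mR² = 0.05675 kg·m², so I = I_cm + md² = 0.05675 + 0.05675 = 0.1135 kg·m².
L_eq = 0.1135/(2.11 × 0.1640) = 0.328 m.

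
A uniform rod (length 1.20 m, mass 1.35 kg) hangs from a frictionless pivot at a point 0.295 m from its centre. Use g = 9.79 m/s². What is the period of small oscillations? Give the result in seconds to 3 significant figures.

1.68 s

For a physical pendulum T = 2π√(I/(mgd)), with d = 0.2950 m from pivot to centre of mass.
I_cm = mL²/12 = 1.35 × 1.20²/12 = 0.1620 kg·m²; I = I_cm + md² = 0.1620 + 1.35 × 0.2950² = 0.2795 kg·m².
T = 2π√(0.2795/(1.35 × 9.79 × 0.2950)) = 1.68 s.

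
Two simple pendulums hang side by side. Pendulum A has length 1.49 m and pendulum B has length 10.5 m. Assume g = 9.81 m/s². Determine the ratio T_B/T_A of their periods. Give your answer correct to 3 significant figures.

2.65

T ∝ √L, so T_B/T_A = √(L_B/L_A) = √(10.5/1.49) = 2.65.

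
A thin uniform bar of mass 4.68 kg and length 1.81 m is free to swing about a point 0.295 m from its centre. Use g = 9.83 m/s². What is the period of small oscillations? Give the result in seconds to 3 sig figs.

For a physical pendulum T = 2π√(I/(mgd)), with d = 0.2950 m from pivot to centre of mass.
I_cm = mL²/12 = 4.68 × 1.81²/12 = 1.278 kg·m²; I = I_cm + md² = 1.278 + 4.68 × 0.2950² = 1.685 kg·m².
T = 2π√(1.685/(4.68 × 9.83 × 0.2950)) = 2.21 s.

2.21 s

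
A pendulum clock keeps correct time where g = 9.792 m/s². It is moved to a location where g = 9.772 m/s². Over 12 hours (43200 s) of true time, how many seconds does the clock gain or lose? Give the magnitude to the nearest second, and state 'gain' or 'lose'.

lose 44 s

The clock's period scales as T ∝ 1/√g, so T'/T = √(9.792/9.772) = 1.00102.
In 43200 s of true time the clock registers 43200/1.00102 = 43155.9 s, so it loses 44 s.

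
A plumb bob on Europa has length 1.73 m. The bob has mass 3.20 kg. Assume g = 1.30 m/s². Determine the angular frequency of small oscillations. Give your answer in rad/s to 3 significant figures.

ω = √(g/L) = √(1.30/1.73) = 0.867 rad/s.

0.867 rad/s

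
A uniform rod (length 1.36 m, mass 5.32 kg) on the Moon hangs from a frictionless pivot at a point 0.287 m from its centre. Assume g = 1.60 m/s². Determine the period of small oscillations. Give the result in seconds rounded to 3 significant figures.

For a physical pendulum T = 2π√(I/(mgd)), with d = 0.2870 m from pivot to centre of mass.
I_cm = mL²/12 = 5.32 × 1.36²/12 = 0.8200 kg·m²; I = I_cm + md² = 0.8200 + 5.32 × 0.2870² = 1.258 kg·m².
T = 2π√(1.258/(5.32 × 1.60 × 0.2870)) = 4.51 s.

4.51 s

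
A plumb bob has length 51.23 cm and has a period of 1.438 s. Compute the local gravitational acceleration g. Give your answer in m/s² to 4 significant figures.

9.781 m/s²

From T = 2π√(L/g), g = 4π²L/T² = 4π² × 0.5123/1.4380² = 9.781 m/s².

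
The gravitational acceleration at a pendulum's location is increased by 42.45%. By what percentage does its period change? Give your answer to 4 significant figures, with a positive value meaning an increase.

T ∝ 1/√g, so T'/T = 1/√(1.4245) = 0.83785.
Percentage change in T = (0.83785 − 1) × 100% = -16.21%.

-16.21%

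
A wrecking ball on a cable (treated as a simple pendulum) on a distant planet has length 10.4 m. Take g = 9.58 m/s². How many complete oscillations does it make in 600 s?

91

T = 2π√(L/g) = 2π√(10.4/9.58) = 6.547 s.
Number of complete oscillations = ⌊600/6.547⌋ = ⌊91.65⌋ = 91.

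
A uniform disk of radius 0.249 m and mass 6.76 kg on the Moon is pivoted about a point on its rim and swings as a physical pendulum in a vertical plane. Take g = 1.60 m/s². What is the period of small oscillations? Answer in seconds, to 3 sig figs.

3.04 s

I_cm = ½mr² = 0.2096 kg·m². The pivot is at distance d = 0.249 m from the centre of mass.
By the parallel-axis theorem, I = I_cm + md² = 0.2096 + 0.4191 = 0.6287 kg·m².
T = 2π√(I/(mgd)) = 2π√(0.6287/(6.76 × 1.60 × 0.249)) = 3.04 s.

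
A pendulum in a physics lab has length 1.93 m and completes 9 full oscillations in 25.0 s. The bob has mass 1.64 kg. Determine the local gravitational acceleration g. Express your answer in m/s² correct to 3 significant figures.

T = 25.0/9 = 2.778 s.
From T = 2π√(L/g), g = 4π²L/T² = 4π² × 1.93/2.778² = 9.87 m/s².

9.87 m/s²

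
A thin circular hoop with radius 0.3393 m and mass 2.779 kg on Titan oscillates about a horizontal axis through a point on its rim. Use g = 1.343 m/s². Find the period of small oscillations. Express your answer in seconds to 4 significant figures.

I_cm = mr² = 0.31993 kg·m². The pivot is at distance d = 0.3393 m from the centre of mass.
By the parallel-axis theorem, I = I_cm + md² = 0.31993 + 0.31993 = 0.63986 kg·m².
T = 2π√(I/(mgd)) = 2π√(0.63986/(2.779 × 1.343 × 0.3393)) = 4.466 s.

4.466 s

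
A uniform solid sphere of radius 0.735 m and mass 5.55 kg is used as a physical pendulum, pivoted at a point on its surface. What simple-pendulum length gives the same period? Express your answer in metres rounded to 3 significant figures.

The equivalent simple-pendulum length is L_eq = I/(md), where I is about the pivot and d = 0.7350 m.
I_cm = (2/5)mR² = 1.199 kg·m², so I = I_cm + md² = 1.199 + 2.998 = 4.198 kg·m².
L_eq = 4.198/(5.55 × 0.7350) = 1.03 m.

1.03 m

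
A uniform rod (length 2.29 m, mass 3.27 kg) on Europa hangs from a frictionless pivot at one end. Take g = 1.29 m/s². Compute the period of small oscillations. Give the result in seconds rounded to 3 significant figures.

For a physical pendulum T = 2π√(I/(mgd)), with d = 1.145 m from pivot to centre of mass.
I_cm = mL²/12 = 3.27 × 2.29²/12 = 1.429 kg·m²; I = I_cm + md² = 1.429 + 3.27 × 1.145² = 5.716 kg·m².
T = 2π√(5.716/(3.27 × 1.29 × 1.145)) = 6.84 s.

6.84 s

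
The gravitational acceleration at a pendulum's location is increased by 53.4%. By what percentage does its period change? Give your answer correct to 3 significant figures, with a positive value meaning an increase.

-19.3%

T ∝ 1/√g, so T'/T = 1/√(1.534) = 0.8074.
Percentage change in T = (0.8074 − 1) × 100% = -19.3%.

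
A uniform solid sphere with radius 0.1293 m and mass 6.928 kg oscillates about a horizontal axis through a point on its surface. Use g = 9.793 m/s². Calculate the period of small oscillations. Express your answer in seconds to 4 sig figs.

0.8543 s

I_cm = (2/5)mr² = 0.046330 kg·m². The pivot is at distance d = 0.1293 m from the centre of mass.
By the parallel-axis theorem, I = I_cm + md² = 0.046330 + 0.11583 = 0.16216 kg·m².
T = 2π√(I/(mgd)) = 2π√(0.16216/(6.928 × 9.793 × 0.1293)) = 0.8543 s.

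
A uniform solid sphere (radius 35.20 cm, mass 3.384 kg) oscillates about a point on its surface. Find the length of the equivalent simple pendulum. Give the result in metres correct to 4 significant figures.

0.4928 m

The equivalent simple-pendulum length is L_eq = I/(md), where I is about the pivot and d = 0.35200 m.
I_cm = (2/5)mR² = 0.16772 kg·m², so I = I_cm + md² = 0.16772 + 0.41929 = 0.58701 kg·m².
L_eq = 0.58701/(3.384 × 0.35200) = 0.4928 m.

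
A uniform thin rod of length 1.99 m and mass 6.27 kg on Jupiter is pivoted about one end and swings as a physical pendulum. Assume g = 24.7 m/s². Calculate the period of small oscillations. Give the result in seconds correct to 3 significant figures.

For a physical pendulum T = 2π√(I/(mgd)), with d = 0.9950 m from pivot to centre of mass.
I_cm = mL²/12 = 6.27 × 1.99²/12 = 2.069 kg·m²; I = I_cm + md² = 2.069 + 6.27 × 0.9950² = 8.277 kg·m².
T = 2π√(8.277/(6.27 × 24.7 × 0.9950)) = 1.46 s.

1.46 s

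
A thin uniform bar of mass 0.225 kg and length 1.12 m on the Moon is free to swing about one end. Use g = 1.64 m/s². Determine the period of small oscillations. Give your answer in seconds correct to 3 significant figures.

4.24 s

For a physical pendulum T = 2π√(I/(mgd)), with d = 0.5600 m from pivot to centre of mass.
I_cm = mL²/12 = 0.225 × 1.12²/12 = 0.02352 kg·m²; I = I_cm + md² = 0.02352 + 0.225 × 0.5600² = 0.09408 kg·m².
T = 2π√(0.09408/(0.225 × 1.64 × 0.5600)) = 4.24 s.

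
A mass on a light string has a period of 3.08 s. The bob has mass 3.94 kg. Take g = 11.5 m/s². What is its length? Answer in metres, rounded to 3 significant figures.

From T = 2π√(L/g), L = gT²/(4π²) = 11.5 × 3.080²/(4π²) = 2.76 m.

2.76 m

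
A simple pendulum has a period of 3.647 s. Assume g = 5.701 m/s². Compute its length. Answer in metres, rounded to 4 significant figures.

1.921 m

From T = 2π√(L/g), L = gT²/(4π²) = 5.701 × 3.6470²/(4π²) = 1.921 m.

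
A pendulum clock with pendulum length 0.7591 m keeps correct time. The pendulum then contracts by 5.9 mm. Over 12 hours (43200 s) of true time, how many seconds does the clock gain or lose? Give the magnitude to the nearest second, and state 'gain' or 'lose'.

T ∝ √L, so T'/T = √(0.75320/0.7591) = 0.996106.
In 43200 s of true time the clock registers 43200/0.996106 = 43368.9 s, so it gains 169 s.

gain 169 s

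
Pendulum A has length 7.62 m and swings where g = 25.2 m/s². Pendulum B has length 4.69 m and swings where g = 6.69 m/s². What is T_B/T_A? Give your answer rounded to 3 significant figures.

1.52

T = 2π√(L/g), so T_B/T_A = √((L_B/g_B)/(L_A/g_A)) = √((4.69/6.69)/(7.62/25.2)) = 1.52.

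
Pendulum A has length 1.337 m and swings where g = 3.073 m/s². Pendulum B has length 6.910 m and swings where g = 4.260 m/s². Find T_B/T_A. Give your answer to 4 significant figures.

1.931

T = 2π√(L/g), so T_B/T_A = √((L_B/g_B)/(L_A/g_A)) = √((6.910/4.260)/(1.337/3.073)) = 1.931.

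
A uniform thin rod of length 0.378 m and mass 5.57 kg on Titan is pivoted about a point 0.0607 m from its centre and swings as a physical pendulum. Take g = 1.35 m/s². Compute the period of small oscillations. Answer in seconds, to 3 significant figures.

For a physical pendulum T = 2π√(I/(mgd)), with d = 0.06070 m from pivot to centre of mass.
I_cm = mL²/12 = 5.57 × 0.378²/12 = 0.06632 kg·m²; I = I_cm + md² = 0.06632 + 5.57 × 0.06070² = 0.08684 kg·m².
T = 2π√(0.08684/(5.57 × 1.35 × 0.06070)) = 2.74 s.

2.74 s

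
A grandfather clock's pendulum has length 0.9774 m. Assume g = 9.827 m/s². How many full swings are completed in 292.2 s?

147

T = 2π√(L/g) = 2π√(0.9774/9.827) = 1.9816 s.
Number of complete oscillations = ⌊292.2/1.9816⌋ = ⌊147.46⌋ = 147.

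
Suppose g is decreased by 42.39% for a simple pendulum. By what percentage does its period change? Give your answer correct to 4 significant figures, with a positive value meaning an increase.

T ∝ 1/√g, so T'/T = 1/√(0.57610) = 1.3175.
Percentage change in T = (1.3175 − 1) × 100% = 31.75%.

31.75%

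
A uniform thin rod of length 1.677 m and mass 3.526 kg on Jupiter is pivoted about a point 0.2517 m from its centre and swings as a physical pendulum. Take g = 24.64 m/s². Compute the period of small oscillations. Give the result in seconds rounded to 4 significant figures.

For a physical pendulum T = 2π√(I/(mgd)), with d = 0.25170 m from pivot to centre of mass.
I_cm = mL²/12 = 3.526 × 1.677²/12 = 0.82636 kg·m²; I = I_cm + md² = 0.82636 + 3.526 × 0.25170² = 1.0497 kg·m².
T = 2π√(1.0497/(3.526 × 24.64 × 0.25170)) = 1.377 s.

1.377 s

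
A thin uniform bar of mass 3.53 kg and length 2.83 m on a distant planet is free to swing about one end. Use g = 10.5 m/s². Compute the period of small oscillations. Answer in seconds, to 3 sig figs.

For a physical pendulum T = 2π√(I/(mgd)), with d = 1.415 m from pivot to centre of mass.
I_cm = mL²/12 = 3.53 × 2.83²/12 = 2.356 kg·m²; I = I_cm + md² = 2.356 + 3.53 × 1.415² = 9.424 kg·m².
T = 2π√(9.424/(3.53 × 10.5 × 1.415)) = 2.66 s.

2.66 s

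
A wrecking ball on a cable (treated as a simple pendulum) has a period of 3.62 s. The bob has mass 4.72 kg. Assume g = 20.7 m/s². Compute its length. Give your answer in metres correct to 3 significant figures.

6.87 m

From T = 2π√(L/g), L = gT²/(4π²) = 20.7 × 3.620²/(4π²) = 6.87 m.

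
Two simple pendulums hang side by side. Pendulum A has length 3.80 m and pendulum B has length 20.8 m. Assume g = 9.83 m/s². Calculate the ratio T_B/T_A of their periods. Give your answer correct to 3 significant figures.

2.34

T ∝ √L, so T_B/T_A = √(L_B/L_A) = √(20.8/3.80) = 2.34.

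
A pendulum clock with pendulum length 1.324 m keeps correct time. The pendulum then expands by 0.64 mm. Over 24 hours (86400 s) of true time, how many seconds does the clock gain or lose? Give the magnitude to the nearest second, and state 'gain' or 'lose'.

T ∝ √L, so T'/T = √(1.32464/1.324) = 1.00024.
In 86400 s of true time the clock registers 86400/1.00024 = 86379.1 s, so it loses 21 s.

lose 21 s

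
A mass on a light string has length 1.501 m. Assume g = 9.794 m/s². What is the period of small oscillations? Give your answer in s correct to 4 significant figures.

2.460 s

T = 2π√(L/g) = 2π√(1.501/9.794) = 2π × 0.39148 = 2.460 s.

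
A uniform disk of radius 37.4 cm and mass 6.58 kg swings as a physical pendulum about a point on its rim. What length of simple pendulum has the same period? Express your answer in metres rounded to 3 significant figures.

0.561 m

The equivalent simple-pendulum length is L_eq = I/(md), where I is about the pivot and d = 0.3740 m.
I_cm = ½mR² = 0.4602 kg·m², so I = I_cm + md² = 0.4602 + 0.9204 = 1.381 kg·m².
L_eq = 1.381/(6.58 × 0.3740) = 0.561 m.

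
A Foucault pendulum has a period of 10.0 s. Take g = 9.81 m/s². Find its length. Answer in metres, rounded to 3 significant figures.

24.8 m

From T = 2π√(L/g), L = gT²/(4π²) = 9.81 × 10.00²/(4π²) = 24.8 m.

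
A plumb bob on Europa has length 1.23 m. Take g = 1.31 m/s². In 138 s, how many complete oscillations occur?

22

T = 2π√(L/g) = 2π√(1.23/1.31) = 6.088 s.
Number of complete oscillations = ⌊138/6.088⌋ = ⌊22.67⌋ = 22.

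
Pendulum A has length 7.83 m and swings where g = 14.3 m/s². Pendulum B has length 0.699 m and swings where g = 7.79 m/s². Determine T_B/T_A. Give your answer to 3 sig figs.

0.405

T = 2π√(L/g), so T_B/T_A = √((L_B/g_B)/(L_A/g_A)) = √((0.699/7.79)/(7.83/14.3)) = 0.405.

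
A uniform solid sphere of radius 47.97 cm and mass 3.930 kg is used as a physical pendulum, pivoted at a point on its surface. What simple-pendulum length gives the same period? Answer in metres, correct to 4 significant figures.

The equivalent simple-pendulum length is L_eq = I/(md), where I is about the pivot and d = 0.47970 m.
I_cm = (2/5)mR² = 0.36174 kg·m², so I = I_cm + md² = 0.36174 + 0.90434 = 1.2661 kg·m².
L_eq = 1.2661/(3.930 × 0.47970) = 0.6716 m.

0.6716 m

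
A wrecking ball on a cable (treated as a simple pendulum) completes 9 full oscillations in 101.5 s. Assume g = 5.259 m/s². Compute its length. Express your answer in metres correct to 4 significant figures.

T = 101.5/9 = 11.278 s.
From T = 2π√(L/g), L = gT²/(4π²) = 5.259 × 11.278²/(4π²) = 16.94 m.

16.94 m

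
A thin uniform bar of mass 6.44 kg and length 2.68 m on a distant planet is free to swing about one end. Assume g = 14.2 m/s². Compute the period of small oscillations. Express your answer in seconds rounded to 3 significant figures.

2.23 s

For a physical pendulum T = 2π√(I/(mgd)), with d = 1.340 m from pivot to centre of mass.
I_cm = mL²/12 = 6.44 × 2.68²/12 = 3.855 kg·m²; I = I_cm + md² = 3.855 + 6.44 × 1.340² = 15.42 kg·m².
T = 2π√(15.42/(6.44 × 14.2 × 1.340)) = 2.23 s.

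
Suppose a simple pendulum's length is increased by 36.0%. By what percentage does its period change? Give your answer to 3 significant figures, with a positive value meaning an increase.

T ∝ √L, so T'/T = √(1.360) = 1.166.
Percentage change in T = (1.166 − 1) × 100% = 16.6%.

16.6%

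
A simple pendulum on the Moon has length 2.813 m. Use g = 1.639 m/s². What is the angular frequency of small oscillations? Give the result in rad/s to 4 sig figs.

ω = √(g/L) = √(1.639/2.813) = 0.7633 rad/s.

0.7633 rad/s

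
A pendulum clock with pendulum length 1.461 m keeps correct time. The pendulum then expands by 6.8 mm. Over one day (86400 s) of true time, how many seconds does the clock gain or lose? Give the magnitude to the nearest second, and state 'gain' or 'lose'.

lose 200 s

T ∝ √L, so T'/T = √(1.46780/1.461) = 1.00232.
In 86400 s of true time the clock registers 86400/1.00232 = 86199.6 s, so it loses 200 s.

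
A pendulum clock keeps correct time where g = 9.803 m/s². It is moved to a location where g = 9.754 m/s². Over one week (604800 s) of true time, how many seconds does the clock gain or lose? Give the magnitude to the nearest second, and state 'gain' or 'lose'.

lose 1513 s

The clock's period scales as T ∝ 1/√g, so T'/T = √(9.803/9.754) = 1.00251.
In 604800 s of true time the clock registers 604800/1.00251 = 603286.6 s, so it loses 1513 s.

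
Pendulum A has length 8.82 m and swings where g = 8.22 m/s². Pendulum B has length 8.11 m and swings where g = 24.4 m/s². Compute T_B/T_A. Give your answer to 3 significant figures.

T = 2π√(L/g), so T_B/T_A = √((L_B/g_B)/(L_A/g_A)) = √((8.11/24.4)/(8.82/8.22)) = 0.557.

0.557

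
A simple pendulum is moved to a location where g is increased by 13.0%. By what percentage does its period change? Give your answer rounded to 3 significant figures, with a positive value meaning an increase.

-5.93%

T ∝ 1/√g, so T'/T = 1/√(1.130) = 0.9407.
Percentage change in T = (0.9407 − 1) × 100% = -5.93%.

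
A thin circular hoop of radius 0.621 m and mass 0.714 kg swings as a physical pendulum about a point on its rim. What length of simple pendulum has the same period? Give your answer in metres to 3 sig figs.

1.24 m

The equivalent simple-pendulum length is L_eq = I/(md), where I is about the pivot and d = 0.6210 m.
I_cm = mR² = 0.2753 kg·m², so I = I_cm + md² = 0.2753 + 0.2753 = 0.5507 kg·m².
L_eq = 0.5507/(0.714 × 0.6210) = 1.24 m.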